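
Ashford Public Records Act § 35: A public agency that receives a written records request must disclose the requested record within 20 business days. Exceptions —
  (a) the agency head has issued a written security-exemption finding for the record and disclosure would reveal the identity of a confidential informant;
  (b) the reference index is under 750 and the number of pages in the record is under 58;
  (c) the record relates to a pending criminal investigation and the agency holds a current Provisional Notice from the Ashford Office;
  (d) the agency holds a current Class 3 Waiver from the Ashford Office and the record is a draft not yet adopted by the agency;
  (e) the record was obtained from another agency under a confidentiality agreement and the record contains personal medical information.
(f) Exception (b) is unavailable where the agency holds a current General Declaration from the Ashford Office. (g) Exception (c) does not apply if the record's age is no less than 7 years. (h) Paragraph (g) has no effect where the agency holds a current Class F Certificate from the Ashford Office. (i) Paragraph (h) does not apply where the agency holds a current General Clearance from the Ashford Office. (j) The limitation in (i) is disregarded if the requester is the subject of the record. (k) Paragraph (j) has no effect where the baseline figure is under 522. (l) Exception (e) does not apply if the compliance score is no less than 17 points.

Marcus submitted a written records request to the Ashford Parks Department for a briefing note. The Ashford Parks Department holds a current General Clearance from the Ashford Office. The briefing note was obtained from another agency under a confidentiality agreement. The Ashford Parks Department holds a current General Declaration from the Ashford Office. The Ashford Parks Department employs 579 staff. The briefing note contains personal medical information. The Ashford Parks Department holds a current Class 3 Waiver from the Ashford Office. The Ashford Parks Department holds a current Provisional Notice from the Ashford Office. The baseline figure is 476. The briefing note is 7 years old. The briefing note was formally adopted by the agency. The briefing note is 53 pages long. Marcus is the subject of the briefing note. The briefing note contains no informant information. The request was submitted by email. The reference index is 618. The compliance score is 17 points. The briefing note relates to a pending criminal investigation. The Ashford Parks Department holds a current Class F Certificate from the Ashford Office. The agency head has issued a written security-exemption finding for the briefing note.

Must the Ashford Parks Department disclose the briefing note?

Exception (a) requires that disclosure would reveal the identity of a confidential informant; but the briefing note contains no informant information, so (a) is unavailable.
All of (b)'s requirements are met (the reference index is 618, under the 750 limit; the number of pages in the record is 53, under the 58 limit). However, paragraph (f) must be considered: (f) operates against (b): a current General Declaration is held. (b) is therefore removed.
Exception (c)'s conditions are all satisfied: the briefing note relates to a pending investigation; a current Provisional Notice is held. Turning to paragraphs (g)–(k): (g) operates against (c): the record's age is 7 years, meeting the 7 years threshold. (h) would limit (g) — a current Class F Certificate is held — but (i) sets (h) aside: (i) is triggered — a current General Clearance is held. (j) would limit (i) — Marcus is the subject of the briefing note — but (k) sets (j) aside: (k) is engaged — the baseline figure is 476, under the 522 limit. (c) is therefore removed.
Exception (d) fails — the briefing note has been formally adopted.
Exception (e) is satisfied on its face — the briefing note was obtained under a confidentiality agreement; the briefing note contains personal medical information. But: (l) is engaged — the compliance score is 17 points, meeting the 17 points threshold. (e) is therefore removed.
No exception is made out. the Ashford Parks Department falls within the general rule.

Yes — the Ashford Parks Department must disclose the briefing note.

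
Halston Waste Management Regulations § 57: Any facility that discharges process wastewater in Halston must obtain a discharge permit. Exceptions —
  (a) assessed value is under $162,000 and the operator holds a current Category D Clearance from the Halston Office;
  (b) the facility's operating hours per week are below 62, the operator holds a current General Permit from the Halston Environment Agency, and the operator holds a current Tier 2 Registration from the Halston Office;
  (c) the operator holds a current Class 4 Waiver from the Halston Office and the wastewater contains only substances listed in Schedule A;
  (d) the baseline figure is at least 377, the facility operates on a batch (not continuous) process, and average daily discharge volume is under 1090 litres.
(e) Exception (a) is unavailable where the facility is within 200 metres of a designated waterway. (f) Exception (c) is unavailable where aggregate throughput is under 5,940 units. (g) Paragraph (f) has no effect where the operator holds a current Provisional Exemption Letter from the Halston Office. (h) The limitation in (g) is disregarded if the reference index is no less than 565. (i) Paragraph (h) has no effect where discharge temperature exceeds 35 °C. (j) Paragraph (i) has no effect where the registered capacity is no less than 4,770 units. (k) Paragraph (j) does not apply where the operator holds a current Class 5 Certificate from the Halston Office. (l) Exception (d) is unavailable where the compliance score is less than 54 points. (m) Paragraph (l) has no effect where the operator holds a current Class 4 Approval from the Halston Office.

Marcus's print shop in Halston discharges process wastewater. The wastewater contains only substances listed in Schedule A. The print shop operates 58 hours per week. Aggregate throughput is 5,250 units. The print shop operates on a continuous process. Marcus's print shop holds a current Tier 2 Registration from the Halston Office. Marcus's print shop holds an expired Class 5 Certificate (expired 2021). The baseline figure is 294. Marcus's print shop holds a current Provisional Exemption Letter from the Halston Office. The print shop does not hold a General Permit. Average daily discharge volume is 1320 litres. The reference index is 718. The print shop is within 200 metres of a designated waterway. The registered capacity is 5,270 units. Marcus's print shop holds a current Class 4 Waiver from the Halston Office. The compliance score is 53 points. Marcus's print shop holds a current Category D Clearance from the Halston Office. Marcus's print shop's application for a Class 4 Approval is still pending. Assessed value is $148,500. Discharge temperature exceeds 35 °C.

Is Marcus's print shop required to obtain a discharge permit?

Yes — Marcus's print shop must obtain a discharge permit.

Exception (a) is satisfied on its face — assessed value is $148,500, under the $162,000 limit; a current Category D Clearance is held. But applying paragraph (e): (e) is triggered — the print shop is within 200 m of a designated waterway. (a) is therefore removed.
Exception (b) fails — no General Permit is held.
Exception (c) is satisfied on its face — a current Class 4 Waiver is held; the wastewater is Schedule-A-only. But: (f) operates against (c): aggregate throughput is 5,250 units, under the 5,940 units limit. (g) would limit (f) — a current Provisional Exemption Letter is held — but (h) sets (g) aside: (h) is engaged — the reference index is 718, meeting the 565 threshold. (i) is engaged (discharge temperature exceeds 35 °C), but is set aside by (j): (j) is triggered — the registered capacity is 5,270 units, meeting the 4,770 units threshold. (k) is not triggered (no current Class 5 Certificate is held), so (j) stands. (c) is therefore removed.
Exception (d) requires that the baseline figure is at least 377; but the baseline figure is 294, short of 377, so (d) is unavailable.
No exception is made out. Marcus's print shop falls within the general rule.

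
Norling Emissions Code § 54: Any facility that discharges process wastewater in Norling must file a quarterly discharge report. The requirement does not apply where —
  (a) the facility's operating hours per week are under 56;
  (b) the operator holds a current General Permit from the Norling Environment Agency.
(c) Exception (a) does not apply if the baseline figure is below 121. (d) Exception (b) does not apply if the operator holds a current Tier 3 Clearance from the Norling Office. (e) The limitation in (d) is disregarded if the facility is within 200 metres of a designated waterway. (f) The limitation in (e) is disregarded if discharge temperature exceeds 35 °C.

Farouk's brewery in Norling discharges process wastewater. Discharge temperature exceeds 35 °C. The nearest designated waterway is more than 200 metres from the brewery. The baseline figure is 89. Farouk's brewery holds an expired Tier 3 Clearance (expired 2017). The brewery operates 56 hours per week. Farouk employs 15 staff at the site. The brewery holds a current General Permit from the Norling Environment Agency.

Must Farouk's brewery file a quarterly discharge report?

Exception (a) does not apply: the facility's operating hours per week are 56, not under 56.
Exception (b): a current General Permit is held — every condition holds. As to paragraphs (d)–(f): (d) is not engaged — no current Tier 3 Clearance is held. Exception (b) stands.

No — exception (b) applies; Farouk's brewery is not required to file a quarterly discharge report.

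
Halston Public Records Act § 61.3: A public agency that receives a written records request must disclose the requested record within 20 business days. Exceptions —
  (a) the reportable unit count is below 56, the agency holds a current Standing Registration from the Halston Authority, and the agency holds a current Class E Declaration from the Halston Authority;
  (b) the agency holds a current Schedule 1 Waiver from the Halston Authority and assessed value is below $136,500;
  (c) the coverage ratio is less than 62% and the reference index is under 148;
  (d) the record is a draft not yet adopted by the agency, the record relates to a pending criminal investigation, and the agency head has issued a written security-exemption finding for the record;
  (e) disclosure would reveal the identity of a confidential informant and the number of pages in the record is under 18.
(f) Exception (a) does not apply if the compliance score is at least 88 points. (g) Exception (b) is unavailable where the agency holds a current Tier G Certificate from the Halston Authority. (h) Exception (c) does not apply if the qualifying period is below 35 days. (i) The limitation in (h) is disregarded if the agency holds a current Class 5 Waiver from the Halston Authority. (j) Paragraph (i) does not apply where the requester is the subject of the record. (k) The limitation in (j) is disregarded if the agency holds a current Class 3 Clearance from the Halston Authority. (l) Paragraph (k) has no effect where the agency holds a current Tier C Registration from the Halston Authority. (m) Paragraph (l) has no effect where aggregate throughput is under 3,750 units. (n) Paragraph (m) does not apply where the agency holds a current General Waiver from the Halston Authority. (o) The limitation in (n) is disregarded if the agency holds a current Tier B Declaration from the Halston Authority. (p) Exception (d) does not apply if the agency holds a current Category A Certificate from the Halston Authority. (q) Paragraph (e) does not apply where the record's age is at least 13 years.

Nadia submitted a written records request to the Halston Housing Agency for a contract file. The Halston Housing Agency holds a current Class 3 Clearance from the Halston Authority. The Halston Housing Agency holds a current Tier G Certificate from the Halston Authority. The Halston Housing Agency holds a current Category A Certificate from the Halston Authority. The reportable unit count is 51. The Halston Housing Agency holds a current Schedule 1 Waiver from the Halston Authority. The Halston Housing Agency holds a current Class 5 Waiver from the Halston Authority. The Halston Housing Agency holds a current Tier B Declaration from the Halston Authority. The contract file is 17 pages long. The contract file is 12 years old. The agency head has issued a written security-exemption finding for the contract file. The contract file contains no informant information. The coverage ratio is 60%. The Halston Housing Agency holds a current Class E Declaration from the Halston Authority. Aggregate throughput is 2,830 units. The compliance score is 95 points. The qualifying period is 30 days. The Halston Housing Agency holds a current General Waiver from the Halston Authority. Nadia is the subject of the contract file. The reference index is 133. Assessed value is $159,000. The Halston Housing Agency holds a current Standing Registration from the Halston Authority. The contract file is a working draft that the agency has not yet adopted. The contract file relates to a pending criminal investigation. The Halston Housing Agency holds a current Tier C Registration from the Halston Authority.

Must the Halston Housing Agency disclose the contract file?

Exception (a)'s conditions are all satisfied: the reportable unit count is 51, below the 56 limit; a current Standing Registration is held; a current Class E Declaration is held. But: (f) operates against (a): the compliance score is 95 points, meeting the 88 points threshold. Exception (a) does not apply.
Exception (b) does not apply: assessed value is $159,000, not below $136,500.
Exception (c): the coverage ratio is 60%, less than the 62% limit; the reference index is 133, under the 148 limit — every condition holds. Considering the limiting provisions: (h) would limit (c) — the qualifying period is 30 days, below the 35 days limit — but (i) sets (h) aside: (i) operates against (h): a current Class 5 Waiver is held. (j) would limit (i) — Nadia is the subject of the contract file — but (k) sets (j) aside: (k) applies — a current Class 3 Clearance is held. (l) operates (a current Tier C Registration is held), but is overridden by (m): (m) is engaged — aggregate throughput is 2,830 units, under the 3,750 units limit. (n) would limit (m) — a current General Waiver is held — but (o) sets (n) aside: (o) operates against (n): a current Tier B Declaration is held. So (c) applies.
Exception (d): the contract file is an unadopted draft; the contract file relates to a pending investigation; a written security-exemption finding has been issued — every condition holds. Turning to paragraph (p): (p) operates against (d): a current Category A Certificate is held. So (d) is unavailable.
Exception (e) requires that disclosure would reveal the identity of a confidential informant; but the contract file contains no informant information, so (e) is unavailable.

No — exception (c) applies; the Halston Housing Agency is not required to disclose the contract file.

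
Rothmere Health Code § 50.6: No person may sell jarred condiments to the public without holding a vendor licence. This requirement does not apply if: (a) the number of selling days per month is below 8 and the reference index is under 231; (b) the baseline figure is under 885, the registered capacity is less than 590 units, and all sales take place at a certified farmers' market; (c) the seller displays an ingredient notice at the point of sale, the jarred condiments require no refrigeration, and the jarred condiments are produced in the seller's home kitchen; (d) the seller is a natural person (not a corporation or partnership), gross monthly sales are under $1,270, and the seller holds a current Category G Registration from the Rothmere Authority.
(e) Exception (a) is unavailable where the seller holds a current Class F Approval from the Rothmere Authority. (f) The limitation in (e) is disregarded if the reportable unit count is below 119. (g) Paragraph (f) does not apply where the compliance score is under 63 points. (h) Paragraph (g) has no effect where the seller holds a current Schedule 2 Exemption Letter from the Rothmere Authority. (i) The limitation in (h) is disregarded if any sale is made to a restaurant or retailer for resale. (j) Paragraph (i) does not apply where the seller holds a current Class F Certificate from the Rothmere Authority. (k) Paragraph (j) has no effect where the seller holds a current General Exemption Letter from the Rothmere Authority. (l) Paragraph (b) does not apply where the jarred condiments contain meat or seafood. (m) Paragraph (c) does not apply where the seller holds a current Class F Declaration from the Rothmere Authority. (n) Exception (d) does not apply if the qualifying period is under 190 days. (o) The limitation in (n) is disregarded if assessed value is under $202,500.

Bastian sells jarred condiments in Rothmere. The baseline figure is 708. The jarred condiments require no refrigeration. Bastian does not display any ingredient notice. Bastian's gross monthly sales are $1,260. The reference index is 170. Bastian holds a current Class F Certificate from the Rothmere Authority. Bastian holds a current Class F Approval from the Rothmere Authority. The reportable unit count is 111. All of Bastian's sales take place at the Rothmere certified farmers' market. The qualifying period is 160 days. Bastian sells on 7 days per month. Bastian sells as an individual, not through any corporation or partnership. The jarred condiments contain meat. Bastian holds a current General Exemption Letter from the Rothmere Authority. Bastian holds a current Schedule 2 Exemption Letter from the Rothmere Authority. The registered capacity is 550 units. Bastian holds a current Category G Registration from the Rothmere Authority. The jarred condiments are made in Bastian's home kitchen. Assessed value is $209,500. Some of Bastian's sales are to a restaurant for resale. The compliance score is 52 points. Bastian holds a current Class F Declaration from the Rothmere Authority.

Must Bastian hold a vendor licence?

Exception (a): the number of selling days per month is 7, below the 8 limit; the reference index is 170, under the 231 limit — every condition holds. However, paragraphs (e)–(k) must be considered: (e) operates against (a): a current Class F Approval is held. (f) would limit (e) — the reportable unit count is 111, below the 119 limit — but (g) sets (f) aside: (g) operates against (f): the compliance score is 52 points, under the 63 points limit. (h) would limit (g) — a current Schedule 2 Exemption Letter is held — but (i) sets (h) aside: (i) operates against (h): some sales are to a restaurant for resale. (j) would limit (i) — a current Class F Certificate is held — but (k) sets (j) aside: (k) operates against (j): a current General Exemption Letter is held. (a) is therefore removed.
Exception (b): the baseline figure is 708, under the 885 limit; the registered capacity is 550 units, less than the 590 units limit; all sales are at a certified farmers' market — every condition holds. But applying paragraph (l): (l) operates against (b): the jarred condiments contain meat. (b) is therefore removed.
Exception (c) does not apply: no ingredient notice is displayed.
All of (d)'s requirements are met (the seller is a natural person; gross monthly sales are $1,260, under the $1,270 limit; a current Category G Registration is held). But applying paragraphs (n)–(o): (n) operates against (d): the qualifying period is 160 days, under the 190 days limit. (o) is not triggered (assessed value is $209,500, not under $202,500), so (n) stands. (d) is therefore removed.
No exception displaces § 50.6.

Yes — Bastian must hold a vendor licence.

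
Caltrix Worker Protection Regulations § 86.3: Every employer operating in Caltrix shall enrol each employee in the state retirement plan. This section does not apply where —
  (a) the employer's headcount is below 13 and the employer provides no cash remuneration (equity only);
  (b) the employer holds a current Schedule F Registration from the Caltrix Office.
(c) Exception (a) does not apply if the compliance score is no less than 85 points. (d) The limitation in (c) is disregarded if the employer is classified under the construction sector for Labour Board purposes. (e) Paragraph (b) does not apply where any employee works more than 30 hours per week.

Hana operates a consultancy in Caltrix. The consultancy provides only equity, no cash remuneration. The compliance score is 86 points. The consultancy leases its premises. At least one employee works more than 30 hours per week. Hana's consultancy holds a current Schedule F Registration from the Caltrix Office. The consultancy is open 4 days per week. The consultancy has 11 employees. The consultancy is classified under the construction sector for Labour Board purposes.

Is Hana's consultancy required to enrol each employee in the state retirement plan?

Exception (a)'s conditions are all satisfied: the employer's headcount is 11, below the 13 limit; remuneration is equity-only. As to paragraphs (c)–(d): (c) is engaged (the compliance score is 86 points, meeting the 85 points threshold), but yields to (d): (d) operates against (c): the consultancy is classified under the construction sector. Exception (a) stands.
Exception (b): a current Schedule F Registration is held — every condition holds. But applying paragraph (e): (e) operates against (b): at least one employee exceeds 30 hours/week. Exception (b) does not apply.

No — exception (a) applies; Hana's consultancy is not required to enrol each employee in the state retirement plan.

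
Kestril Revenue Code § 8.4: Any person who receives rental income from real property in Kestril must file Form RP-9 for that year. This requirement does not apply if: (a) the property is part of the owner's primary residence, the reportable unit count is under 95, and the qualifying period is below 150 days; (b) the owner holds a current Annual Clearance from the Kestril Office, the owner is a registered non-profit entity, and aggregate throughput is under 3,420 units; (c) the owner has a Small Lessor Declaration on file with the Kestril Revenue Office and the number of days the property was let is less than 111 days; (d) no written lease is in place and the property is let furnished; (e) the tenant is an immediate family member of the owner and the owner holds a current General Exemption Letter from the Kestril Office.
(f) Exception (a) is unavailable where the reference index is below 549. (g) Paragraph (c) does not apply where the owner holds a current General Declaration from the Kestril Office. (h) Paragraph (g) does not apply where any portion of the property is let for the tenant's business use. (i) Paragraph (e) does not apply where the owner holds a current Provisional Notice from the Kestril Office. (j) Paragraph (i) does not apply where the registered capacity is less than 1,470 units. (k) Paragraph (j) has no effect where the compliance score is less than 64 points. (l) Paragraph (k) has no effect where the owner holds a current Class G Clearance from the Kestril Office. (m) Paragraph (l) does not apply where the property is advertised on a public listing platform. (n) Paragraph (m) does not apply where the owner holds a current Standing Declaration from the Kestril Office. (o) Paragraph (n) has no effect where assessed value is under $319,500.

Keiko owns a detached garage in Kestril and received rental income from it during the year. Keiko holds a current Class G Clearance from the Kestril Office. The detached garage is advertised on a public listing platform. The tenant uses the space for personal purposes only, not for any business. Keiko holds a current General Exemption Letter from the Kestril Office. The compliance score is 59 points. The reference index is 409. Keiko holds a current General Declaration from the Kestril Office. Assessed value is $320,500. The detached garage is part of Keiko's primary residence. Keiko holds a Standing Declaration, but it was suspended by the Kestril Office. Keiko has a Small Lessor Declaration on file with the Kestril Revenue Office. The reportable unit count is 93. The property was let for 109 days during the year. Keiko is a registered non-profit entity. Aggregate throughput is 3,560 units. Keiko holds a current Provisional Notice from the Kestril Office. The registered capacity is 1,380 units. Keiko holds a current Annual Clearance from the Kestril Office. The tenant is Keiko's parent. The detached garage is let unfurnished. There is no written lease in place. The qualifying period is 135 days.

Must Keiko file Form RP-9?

Exception (a)'s conditions are all satisfied: the detached garage is part of the primary residence; the reportable unit count is 93, under the 95 limit; the qualifying period is 135 days, below the 150 days limit. But: (f) is engaged — the reference index is 409, below the 549 limit. Exception (a) does not apply.
Exception (b) does not apply: aggregate throughput is 3,560 units, not under 3,420 units.
Exception (c): a Small Lessor Declaration is on file; the number of days the property was let is 109 days, less than the 111 days limit — every condition holds. But: (g) operates against (c): a current General Declaration is held. (h) is inapplicable (the space is used for personal purposes only), so (g) stands. Exception (c) does not apply.
Exception (d) fails — the property is let unfurnished.
Exception (e)'s conditions are all satisfied: the tenant is an immediate family member; a current General Exemption Letter is held. But applying paragraphs (i)–(o): (i) operates against (e): a current Provisional Notice is held. (j) is triggered (the registered capacity is 1,380 units, less than the 1,470 units limit), but is set aside by (k): (k) operates against (j): the compliance score is 59 points, less than the 64 points limit. (l) would limit (k) — a current Class G Clearance is held — but (m) sets (l) aside: (m) operates against (l): the property is publicly advertised. (n) does not operate here (no current Standing Declaration is held), so (m) stands. (e) is therefore removed.
No exception displaces § 8.4.

Yes — Keiko must file Form RP-9.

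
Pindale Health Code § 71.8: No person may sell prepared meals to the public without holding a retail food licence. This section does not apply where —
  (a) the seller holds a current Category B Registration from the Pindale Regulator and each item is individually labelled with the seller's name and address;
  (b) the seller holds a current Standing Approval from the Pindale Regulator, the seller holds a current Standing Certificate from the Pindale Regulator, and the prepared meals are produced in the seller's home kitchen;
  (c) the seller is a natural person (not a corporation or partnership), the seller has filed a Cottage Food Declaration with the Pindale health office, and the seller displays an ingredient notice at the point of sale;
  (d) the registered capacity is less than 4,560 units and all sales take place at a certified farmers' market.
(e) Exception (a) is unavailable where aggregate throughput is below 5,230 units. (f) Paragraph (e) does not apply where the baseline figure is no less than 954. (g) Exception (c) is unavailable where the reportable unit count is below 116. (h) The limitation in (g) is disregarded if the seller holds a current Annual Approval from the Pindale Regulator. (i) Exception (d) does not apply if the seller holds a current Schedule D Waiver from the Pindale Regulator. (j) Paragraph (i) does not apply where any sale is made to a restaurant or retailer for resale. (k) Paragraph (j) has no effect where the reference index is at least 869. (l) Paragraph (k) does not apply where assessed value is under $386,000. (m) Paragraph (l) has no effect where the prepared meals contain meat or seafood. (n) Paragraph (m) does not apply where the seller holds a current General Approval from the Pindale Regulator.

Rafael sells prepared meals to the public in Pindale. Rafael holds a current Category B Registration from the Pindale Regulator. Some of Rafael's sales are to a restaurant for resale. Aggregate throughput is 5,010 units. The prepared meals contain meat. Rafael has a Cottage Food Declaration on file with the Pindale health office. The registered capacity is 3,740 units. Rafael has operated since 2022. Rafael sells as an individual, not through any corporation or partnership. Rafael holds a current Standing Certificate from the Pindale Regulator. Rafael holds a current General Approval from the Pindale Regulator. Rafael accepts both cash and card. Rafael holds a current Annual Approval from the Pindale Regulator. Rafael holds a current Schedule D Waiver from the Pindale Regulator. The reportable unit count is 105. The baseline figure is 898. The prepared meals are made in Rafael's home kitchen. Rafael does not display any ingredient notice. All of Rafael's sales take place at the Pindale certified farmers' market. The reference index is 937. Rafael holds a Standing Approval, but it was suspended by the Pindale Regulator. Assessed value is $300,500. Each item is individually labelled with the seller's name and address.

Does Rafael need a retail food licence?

All of (a)'s requirements are met (a current Category B Registration is held; items are individually labelled). Turning to paragraphs (e)–(f): (e) operates against (a): aggregate throughput is 5,010 units, below the 5,230 units limit. (f), which would lift (e), does not operate here — the baseline figure is 898, short of 954. (a) is therefore removed.
Exception (b) requires that the seller holds a current Standing Approval from the Pindale Regulator; but there is no Standing Approval in force, so (b) is unavailable.
Exception (c) requires that the seller displays an ingredient notice at the point of sale; but no ingredient notice is displayed, so (c) is unavailable.
Exception (d)'s conditions are all satisfied: the registered capacity is 3,740 units, less than the 4,560 units limit; all sales are at a certified farmers' market. Applying paragraphs (i)–(n): (i) would limit (d) — a current Schedule D Waiver is held — but (j) sets (i) aside: (j) is triggered — some sales are to a restaurant for resale. (k) would limit (j) — the reference index is 937, meeting the 869 threshold — but (l) sets (k) aside: (l) operates — assessed value is $300,500, under the $386,000 limit. (m) applies (the prepared meals contain meat), but is overridden by (n): (n) operates against (m): a current General Approval is held. Exception (d) stands.

No — exception (d) applies; Rafael is not required to hold a retail food licence.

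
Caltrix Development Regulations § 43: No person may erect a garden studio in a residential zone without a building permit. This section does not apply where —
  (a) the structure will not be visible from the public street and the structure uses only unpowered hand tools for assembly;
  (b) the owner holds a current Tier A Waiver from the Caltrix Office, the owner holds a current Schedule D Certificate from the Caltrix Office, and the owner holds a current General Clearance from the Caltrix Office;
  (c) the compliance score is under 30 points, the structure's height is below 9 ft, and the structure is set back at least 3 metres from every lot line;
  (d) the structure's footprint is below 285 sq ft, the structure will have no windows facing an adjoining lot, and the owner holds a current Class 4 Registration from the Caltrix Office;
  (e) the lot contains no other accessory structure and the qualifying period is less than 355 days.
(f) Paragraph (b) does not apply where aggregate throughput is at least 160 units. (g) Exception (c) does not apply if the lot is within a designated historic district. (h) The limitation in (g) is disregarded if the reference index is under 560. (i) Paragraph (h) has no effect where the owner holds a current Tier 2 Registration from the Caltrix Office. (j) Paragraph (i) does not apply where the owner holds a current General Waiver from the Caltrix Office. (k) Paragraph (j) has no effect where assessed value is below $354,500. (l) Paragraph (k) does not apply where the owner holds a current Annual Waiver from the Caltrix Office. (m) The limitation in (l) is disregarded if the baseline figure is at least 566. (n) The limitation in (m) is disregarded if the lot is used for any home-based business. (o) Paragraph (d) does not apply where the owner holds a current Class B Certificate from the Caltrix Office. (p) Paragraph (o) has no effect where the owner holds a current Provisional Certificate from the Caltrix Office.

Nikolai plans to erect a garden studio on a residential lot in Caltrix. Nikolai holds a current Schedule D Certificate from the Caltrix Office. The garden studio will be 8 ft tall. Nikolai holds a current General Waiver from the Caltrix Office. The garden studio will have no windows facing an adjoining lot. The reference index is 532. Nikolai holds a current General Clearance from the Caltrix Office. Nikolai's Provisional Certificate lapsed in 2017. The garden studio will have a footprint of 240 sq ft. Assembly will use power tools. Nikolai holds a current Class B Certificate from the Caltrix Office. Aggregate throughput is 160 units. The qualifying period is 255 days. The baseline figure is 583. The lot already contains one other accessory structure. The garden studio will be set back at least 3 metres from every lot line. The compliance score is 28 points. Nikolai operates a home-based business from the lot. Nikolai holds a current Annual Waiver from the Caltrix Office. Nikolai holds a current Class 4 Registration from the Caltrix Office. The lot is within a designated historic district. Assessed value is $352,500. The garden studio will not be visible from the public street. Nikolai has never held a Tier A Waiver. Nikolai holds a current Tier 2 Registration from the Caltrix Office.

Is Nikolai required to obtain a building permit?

No — exception (c) applies; Nikolai does not need a building permit.

Exception (a) fails — assembly uses power tools.
Exception (b) does not apply: there is no Tier A Waiver in force.
Exception (c)'s conditions are all satisfied: the compliance score is 28 points, under the 30 points limit; the structure's height is 8 ft, below the 9 ft limit; the setback is at least 3 m on every side. Considering the limiting provisions: (g) would limit (c) — the lot is in a historic district — but (h) sets (g) aside: (h) operates against (g): the reference index is 532, under the 560 limit. (i) would limit (h) — a current Tier 2 Registration is held — but (j) sets (i) aside: (j) operates against (i): a current General Waiver is held. (k) is triggered (assessed value is $352,500, below the $354,500 limit), but is overridden by (l): (l) applies — a current Annual Waiver is held. (m) would limit (l) — the baseline figure is 583, meeting the 566 threshold — but (n) sets (m) aside: (n) operates — a home-based business operates on the lot. (c) remains available.
Exception (d) is satisfied on its face — the structure's footprint is 240 sq ft, below the 285 sq ft limit; no windows face an adjoining lot; a current Class 4 Registration is held. But applying paragraphs (o)–(p): (o) operates against (d): a current Class B Certificate is held. (p) is not triggered (there is no Provisional Certificate in force), so (o) stands. Exception (d) does not apply.
Exception (e) does not apply: the lot already has another accessory structure.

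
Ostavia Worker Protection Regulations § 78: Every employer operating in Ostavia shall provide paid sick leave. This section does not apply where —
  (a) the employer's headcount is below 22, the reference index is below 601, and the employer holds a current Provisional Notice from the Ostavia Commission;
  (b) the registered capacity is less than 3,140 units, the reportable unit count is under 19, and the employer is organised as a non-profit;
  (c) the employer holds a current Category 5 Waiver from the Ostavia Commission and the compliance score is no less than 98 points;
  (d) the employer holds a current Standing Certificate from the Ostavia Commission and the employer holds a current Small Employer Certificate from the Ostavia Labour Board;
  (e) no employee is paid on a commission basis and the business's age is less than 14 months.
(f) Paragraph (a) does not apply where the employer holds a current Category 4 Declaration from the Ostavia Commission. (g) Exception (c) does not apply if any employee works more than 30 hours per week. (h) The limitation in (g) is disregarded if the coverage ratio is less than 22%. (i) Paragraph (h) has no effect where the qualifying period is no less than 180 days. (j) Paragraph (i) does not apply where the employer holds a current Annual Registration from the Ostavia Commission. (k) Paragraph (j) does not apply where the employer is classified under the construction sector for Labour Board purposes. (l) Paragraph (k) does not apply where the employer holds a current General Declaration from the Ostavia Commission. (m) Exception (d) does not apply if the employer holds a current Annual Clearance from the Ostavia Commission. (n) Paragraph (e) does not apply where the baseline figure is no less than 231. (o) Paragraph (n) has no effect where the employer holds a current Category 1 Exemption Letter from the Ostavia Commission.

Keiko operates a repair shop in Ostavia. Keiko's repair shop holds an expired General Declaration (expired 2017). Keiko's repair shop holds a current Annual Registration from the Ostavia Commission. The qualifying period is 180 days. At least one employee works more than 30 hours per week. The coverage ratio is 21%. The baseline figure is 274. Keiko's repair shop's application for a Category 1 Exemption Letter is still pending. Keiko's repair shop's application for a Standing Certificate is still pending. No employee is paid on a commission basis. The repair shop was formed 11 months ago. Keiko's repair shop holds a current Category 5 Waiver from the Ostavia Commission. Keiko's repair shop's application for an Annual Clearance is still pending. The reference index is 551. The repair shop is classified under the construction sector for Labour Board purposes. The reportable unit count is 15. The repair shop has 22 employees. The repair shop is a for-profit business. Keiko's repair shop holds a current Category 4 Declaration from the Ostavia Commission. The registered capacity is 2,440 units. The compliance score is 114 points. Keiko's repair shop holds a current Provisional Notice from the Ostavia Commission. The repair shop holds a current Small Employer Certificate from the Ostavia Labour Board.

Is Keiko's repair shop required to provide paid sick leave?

Yes — Keiko's repair shop must provide paid sick leave.

Exception (a) does not apply: the employer's headcount is 22, not below 22.
Exception (b) does not apply: the employer is for-profit.
Exception (c)'s conditions are all satisfied: a current Category 5 Waiver is held; the compliance score is 114 points, meeting the 98 points threshold. However, paragraphs (g)–(l) must be considered: (g) operates against (c): at least one employee exceeds 30 hours/week. (h) operates (the coverage ratio is 21%, less than the 22% limit), but is overridden by (i): (i) is triggered — the qualifying period is 180 days, meeting the 180 days threshold. (j) is triggered (a current Annual Registration is held), but is displaced by (k): (k) applies — the repair shop is classified under the construction sector. (l) is not engaged (the General Declaration is not current), so (k) stands. So (c) is unavailable.
Exception (d) requires that the employer holds a current Standing Certificate from the Ostavia Commission; but no current Standing Certificate is held, so (d) is unavailable.
All of (e)'s requirements are met (no employee is paid on commission; the business's age is 11 months, less than the 14 months limit). But applying paragraphs (n)–(o): (n) applies — the baseline figure is 274, meeting the 231 threshold. (o) does not operate here (no current Category 1 Exemption Letter is held), so (n) stands. Exception (e) does not apply.
No exception is made out. Keiko's repair shop falls within the general rule.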